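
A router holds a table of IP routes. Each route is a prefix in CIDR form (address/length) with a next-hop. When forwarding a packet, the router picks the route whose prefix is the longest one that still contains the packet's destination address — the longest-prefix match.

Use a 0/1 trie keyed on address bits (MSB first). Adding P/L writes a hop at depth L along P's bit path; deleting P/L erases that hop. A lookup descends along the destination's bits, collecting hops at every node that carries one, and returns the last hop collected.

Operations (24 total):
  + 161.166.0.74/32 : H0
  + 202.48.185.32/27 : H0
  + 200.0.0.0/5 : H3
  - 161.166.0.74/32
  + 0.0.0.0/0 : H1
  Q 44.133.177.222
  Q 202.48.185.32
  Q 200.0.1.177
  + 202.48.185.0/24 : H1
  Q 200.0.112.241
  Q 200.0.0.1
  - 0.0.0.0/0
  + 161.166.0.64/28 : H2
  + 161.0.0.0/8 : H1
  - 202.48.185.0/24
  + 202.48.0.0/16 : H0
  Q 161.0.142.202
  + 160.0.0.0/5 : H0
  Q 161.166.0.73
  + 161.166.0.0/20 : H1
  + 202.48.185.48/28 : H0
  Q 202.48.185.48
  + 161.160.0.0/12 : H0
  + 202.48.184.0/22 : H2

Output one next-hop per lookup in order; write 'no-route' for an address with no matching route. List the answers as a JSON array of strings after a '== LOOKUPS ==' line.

Apply in order:
  + 161.166.0.74/32 (H0) depth=32
  + 202.48.185.32/27 (H0) depth=27
  + 200.0.0.0/5 (H3) depth=5
  - 161.166.0.74/32 clear@32
  + 0.0.0.0/0 (H1) depth=0
  lookup 44.133.177.222: bits ε walk d0:H1 -> H1
  lookup 202.48.185.32: bits 110010100011000010111001001 walk d0:H1→d1:-→d2:-→d3:-→d4:-→d5:H3→d6:-→d7:-→d8:-→d9:-→d10:-→d11:-→d12:-→d13:-→d14:-→d15:-→d16:-→d17:-→d18:-→d19:-→d20:-→d21:-→d22:-→d23:-→d24:-→d25:-→d26:-→d27:H0 -> H0
  lookup 200.0.1.177: bits 110010 walk d0:H1→d1:-→d2:-→d3:-→d4:-→d5:H3→d6:- -> H3
  + 202.48.185.0/24 (H1) depth=24
  lookup 200.0.112.241: bits 110010 walk d0:H1→d1:-→d2:-→d3:-→d4:-→d5:H3→d6:- -> H3
  lookup 200.0.0.1: bits 110010 walk d0:H1→d1:-→d2:-→d3:-→d4:-→d5:H3→d6:- -> H3
  - 0.0.0.0/0 clear@0
  + 161.166.0.64/28 (H2) depth=28
  + 161.0.0.0/8 (H1) depth=8
  - 202.48.185.0/24 clear@24
  + 202.48.0.0/16 (H0) depth=16
  lookup 161.0.142.202: bits 10100001 walk d0:-→d1:-→d2:-→d3:-→d4:-→d5:-→d6:-→d7:-→d8:H1 -> H1
  + 160.0.0.0/5 (H0) depth=5
  lookup 161.166.0.73: bits 101000011010011000000000010010 walk d0:-→d1:-→d2:-→d3:-→d4:-→d5:H0→d6:-→d7:-→d8:H1→d9:-→d10:-→d11:-→d12:-→d13:-→d14:-→d15:-→d16:-→d17:-→d18:-→d19:-→d20:-→d21:-→d22:-→d23:-→d24:-→d25:-→d26:-→d27:-→d28:H2→d29:-→d30:- -> H2
  + 161.166.0.0/20 (H1) depth=20
  + 202.48.185.48/28 (H0) depth=28
  lookup 202.48.185.48: bits 1100101000110000101110010011 walk d0:-→d1:-→d2:-→d3:-→d4:-→d5:H3→d6:-→d7:-→d8:-→d9:-→d10:-→d11:-→d12:-→d13:-→d14:-→d15:-→d16:H0→d17:-→d18:-→d19:-→d20:-→d21:-→d22:-→d23:-→d24:-→d25:-→d26:-→d27:H0→d28:H0 -> H0
  + 161.160.0.0/12 (H0) depth=12
  + 202.48.184.0/22 (H2) depth=22

== LOOKUPS ==
["H1","H0","H3","H3","H3","H1","H2","H0"]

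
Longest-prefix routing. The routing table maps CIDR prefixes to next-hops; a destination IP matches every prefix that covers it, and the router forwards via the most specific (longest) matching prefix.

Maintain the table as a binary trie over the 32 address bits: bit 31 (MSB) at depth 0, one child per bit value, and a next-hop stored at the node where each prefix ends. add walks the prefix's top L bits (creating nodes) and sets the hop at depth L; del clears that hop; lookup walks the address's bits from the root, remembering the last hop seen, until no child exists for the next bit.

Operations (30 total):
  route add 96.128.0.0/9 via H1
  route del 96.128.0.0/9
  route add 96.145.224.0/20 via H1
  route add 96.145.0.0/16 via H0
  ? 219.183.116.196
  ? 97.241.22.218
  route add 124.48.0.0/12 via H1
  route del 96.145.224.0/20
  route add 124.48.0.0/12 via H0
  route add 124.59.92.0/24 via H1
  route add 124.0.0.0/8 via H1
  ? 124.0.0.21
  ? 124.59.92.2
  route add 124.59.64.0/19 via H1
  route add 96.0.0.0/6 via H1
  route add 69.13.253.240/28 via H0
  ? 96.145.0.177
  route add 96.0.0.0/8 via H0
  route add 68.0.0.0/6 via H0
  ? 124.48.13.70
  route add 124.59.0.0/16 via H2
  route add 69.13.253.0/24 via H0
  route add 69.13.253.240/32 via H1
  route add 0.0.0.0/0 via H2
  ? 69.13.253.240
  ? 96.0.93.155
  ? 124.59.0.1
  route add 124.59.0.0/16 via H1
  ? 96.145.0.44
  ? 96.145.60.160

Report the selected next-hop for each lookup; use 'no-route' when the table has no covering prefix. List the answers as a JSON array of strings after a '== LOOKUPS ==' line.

Apply in order:
  + 96.128.0.0/9 (H1) depth=9
  del 96.128.0.0/9 (clear depth 9)
  + 96.145.224.0/20 (H1) depth=20
  + 96.145.0.0/16 (H0) depth=16
  lookup 219.183.116.196: bits ε walk d0:- -> no-route
  lookup 97.241.22.218: bits 0110000 walk d0:-→d1:-→d2:-→d3:-→d4:-→d5:-→d6:-→d7:- -> no-route
  + 124.48.0.0/12 (H1) depth=12
  del 96.145.224.0/20 (clear depth 20)
  + 124.48.0.0/12 (H0) depth=12
  + 124.59.92.0/24 (H1) depth=24
  + 124.0.0.0/8 (H1) depth=8
  lookup 124.0.0.21: bits 0111110000 walk d0:-→d1:-→d2:-→d3:-→d4:-→d5:-→d6:-→d7:-→d8:H1→d9:-→d10:- -> H1
  lookup 124.59.92.2: bits 011111000011101101011100 walk d0:-→d1:-→d2:-→d3:-→d4:-→d5:-→d6:-→d7:-→d8:H1→d9:-→d10:-→d11:-→d12:H0→d13:-→d14:-→d15:-→d16:-→d17:-→d18:-→d19:-→d20:-→d21:-→d22:-→d23:-→d24:H1 -> H1
  + 124.59.64.0/19 (H1) depth=19
  + 96.0.0.0/6 (H1) depth=6
  + 69.13.253.240/28 (H0) depth=28
  lookup 96.145.0.177: bits 0110000010010001 walk d0:-→d1:-→d2:-→d3:-→d4:-→d5:-→d6:H1→d7:-→d8:-→d9:-→d10:-→d11:-→d12:-→d13:-→d14:-→d15:-→d16:H0 -> H0
  + 96.0.0.0/8 (H0) depth=8
  + 68.0.0.0/6 (H0) depth=6
  lookup 124.48.13.70: bits 011111000011 walk d0:-→d1:-→d2:-→d3:-→d4:-→d5:-→d6:-→d7:-→d8:H1→d9:-→d10:-→d11:-→d12:H0 -> H0
  + 124.59.0.0/16 (H2) depth=16
  + 69.13.253.0/24 (H0) depth=24
  + 69.13.253.240/32 (H1) depth=32
  + 0.0.0.0/0 (H2) depth=0
  lookup 69.13.253.240: bits 01000101000011011111110111110000 walk d0:H2→d1:-→d2:-→d3:-→d4:-→d5:-→d6:H0→d7:-→d8:-→d9:-→d10:-→d11:-→d12:-→d13:-→d14:-→d15:-→d16:-→d17:-→d18:-→d19:-→d20:-→d21:-→d22:-→d23:-→d24:H0→d25:-→d26:-→d27:-→d28:H0→d29:-→d30:-→d31:-→d32:H1 -> H1
  lookup 96.0.93.155: bits 01100000 walk d0:H2→d1:-→d2:-→d3:-→d4:-→d5:-→d6:H1→d7:-→d8:H0 -> H0
  lookup 124.59.0.1: bits 01111100001110110 walk d0:H2→d1:-→d2:-→d3:-→d4:-→d5:-→d6:-→d7:-→d8:H1→d9:-→d10:-→d11:-→d12:H0→d13:-→d14:-→d15:-→d16:H2→d17:- -> H2
  + 124.59.0.0/16 (H1) depth=16
  lookup 96.145.0.44: bits 0110000010010001 walk d0:H2→d1:-→d2:-→d3:-→d4:-→d5:-→d6:H1→d7:-→d8:H0→d9:-→d10:-→d11:-→d12:-→d13:-→d14:-→d15:-→d16:H0 -> H0
  lookup 96.145.60.160: bits 0110000010010001 walk d0:H2→d1:-→d2:-→d3:-→d4:-→d5:-→d6:H1→d7:-→d8:H0→d9:-→d10:-→d11:-→d12:-→d13:-→d14:-→d15:-→d16:H0 -> H0

== LOOKUPS ==
["no-route","no-route","H1","H1","H0","H0","H1","H0","H2","H0","H0"]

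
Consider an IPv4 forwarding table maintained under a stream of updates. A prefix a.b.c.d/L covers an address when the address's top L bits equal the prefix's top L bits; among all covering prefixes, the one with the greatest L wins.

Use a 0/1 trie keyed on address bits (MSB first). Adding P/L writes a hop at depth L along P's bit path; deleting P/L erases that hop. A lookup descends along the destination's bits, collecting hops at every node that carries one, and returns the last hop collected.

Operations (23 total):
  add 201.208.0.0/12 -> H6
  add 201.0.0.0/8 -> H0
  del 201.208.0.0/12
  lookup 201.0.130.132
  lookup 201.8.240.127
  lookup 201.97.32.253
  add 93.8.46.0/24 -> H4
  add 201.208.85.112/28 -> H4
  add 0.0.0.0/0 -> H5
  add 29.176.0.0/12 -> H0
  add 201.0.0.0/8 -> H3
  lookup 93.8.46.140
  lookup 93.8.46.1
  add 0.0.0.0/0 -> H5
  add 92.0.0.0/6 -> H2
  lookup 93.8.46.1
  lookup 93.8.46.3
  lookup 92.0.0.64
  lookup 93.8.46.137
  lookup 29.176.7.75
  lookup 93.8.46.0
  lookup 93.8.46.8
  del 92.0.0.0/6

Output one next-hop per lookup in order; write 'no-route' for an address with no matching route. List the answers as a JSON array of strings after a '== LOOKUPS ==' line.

Trace:
  add 201.208.0.0/12 -> H6 at depth 12
  add 201.0.0.0/8 -> H0 at depth 8
  del 201.208.0.0/12 (clear depth 12)
  Q 201.0.130.132: descend 11001001 ; hops seen [H0] ; pick H0
  Q 201.8.240.127: descend 11001001 ; hops seen [H0] ; pick H0
  Q 201.97.32.253: descend 11001001 ; hops seen [H0] ; pick H0
  add 93.8.46.0/24 -> H4 at depth 24
  add 201.208.85.112/28 -> H4 at depth 28
  add 0.0.0.0/0 -> H5 at depth 0
  add 29.176.0.0/12 -> H0 at depth 12
  add 201.0.0.0/8 -> H3 at depth 8
  Q 93.8.46.140: descend 010111010000100000101110 ; hops seen [H5,H4] ; pick H4
  Q 93.8.46.1: descend 010111010000100000101110 ; hops seen [H5,H4] ; pick H4
  add 0.0.0.0/0 -> H5 at depth 0
  add 92.0.0.0/6 -> H2 at depth 6
  Q 93.8.46.1: descend 010111010000100000101110 ; hops seen [H5,H2,H4] ; pick H4
  Q 93.8.46.3: descend 010111010000100000101110 ; hops seen [H5,H2,H4] ; pick H4
  Q 92.0.0.64: descend 0101110 ; hops seen [H5,H2] ; pick H2
  Q 93.8.46.137: descend 010111010000100000101110 ; hops seen [H5,H2,H4] ; pick H4
  Q 29.176.7.75: descend 000111011011 ; hops seen [H5,H0] ; pick H0
  Q 93.8.46.0: descend 010111010000100000101110 ; hops seen [H5,H2,H4] ; pick H4
  Q 93.8.46.8: descend 010111010000100000101110 ; hops seen [H5,H2,H4] ; pick H4
  del 92.0.0.0/6 (clear depth 6)

== LOOKUPS ==
["H0","H0","H0","H4","H4","H4","H4","H2","H4","H0","H4","H4"]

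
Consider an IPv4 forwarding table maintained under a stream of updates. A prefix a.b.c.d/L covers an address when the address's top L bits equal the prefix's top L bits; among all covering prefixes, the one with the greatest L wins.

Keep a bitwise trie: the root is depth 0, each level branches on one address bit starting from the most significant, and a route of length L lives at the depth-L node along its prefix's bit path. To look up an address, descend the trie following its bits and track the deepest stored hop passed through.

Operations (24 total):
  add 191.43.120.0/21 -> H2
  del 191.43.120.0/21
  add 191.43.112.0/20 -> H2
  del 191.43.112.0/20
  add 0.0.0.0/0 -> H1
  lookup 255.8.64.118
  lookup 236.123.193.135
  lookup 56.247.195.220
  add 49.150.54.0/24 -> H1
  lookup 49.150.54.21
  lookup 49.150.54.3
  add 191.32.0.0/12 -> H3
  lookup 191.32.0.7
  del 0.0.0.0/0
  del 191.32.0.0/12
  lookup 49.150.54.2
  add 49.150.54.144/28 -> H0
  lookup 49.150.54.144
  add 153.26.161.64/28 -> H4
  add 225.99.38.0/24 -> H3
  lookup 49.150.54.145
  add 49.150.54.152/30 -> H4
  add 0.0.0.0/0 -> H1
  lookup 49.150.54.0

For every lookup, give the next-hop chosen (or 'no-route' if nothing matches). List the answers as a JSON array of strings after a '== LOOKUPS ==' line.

Process each operation:
  add 191.43.120.0/21 -> H2 at depth 21
  - 191.43.120.0/21 clear@21
  add 191.43.112.0/20 -> H2 at depth 20
  - 191.43.112.0/20 clear@20
  add 0.0.0.0/0 -> H1 at depth 0
  Q 255.8.64.118: descend 1 ; hops seen [H1] ; pick H1
  Q 236.123.193.135: descend 1 ; hops seen [H1] ; pick H1
  Q 56.247.195.220: descend ε ; hops seen [H1] ; pick H1
  add 49.150.54.0/24 -> H1 at depth 24
  Q 49.150.54.21: descend 001100011001011000110110 ; hops seen [H1,H1] ; pick H1
  Q 49.150.54.3: descend 001100011001011000110110 ; hops seen [H1,H1] ; pick H1
  add 191.32.0.0/12 -> H3 at depth 12
  Q 191.32.0.7: descend 101111110010 ; hops seen [H1,H3] ; pick H3
  - 0.0.0.0/0 clear@0
  - 191.32.0.0/12 clear@12
  Q 49.150.54.2: descend 001100011001011000110110 ; hops seen [H1] ; pick H1
  add 49.150.54.144/28 -> H0 at depth 28
  Q 49.150.54.144: descend 0011000110010110001101101001 ; hops seen [H1,H0] ; pick H0
  add 153.26.161.64/28 -> H4 at depth 28
  add 225.99.38.0/24 -> H3 at depth 24
  Q 49.150.54.145: descend 0011000110010110001101101001 ; hops seen [H1,H0] ; pick H0
  add 49.150.54.152/30 -> H4 at depth 30
  add 0.0.0.0/0 -> H1 at depth 0
  Q 49.150.54.0: descend 001100011001011000110110 ; hops seen [H1,H1] ; pick H1

== LOOKUPS ==
["H1","H1","H1","H1","H1","H3","H1","H0","H0","H1"]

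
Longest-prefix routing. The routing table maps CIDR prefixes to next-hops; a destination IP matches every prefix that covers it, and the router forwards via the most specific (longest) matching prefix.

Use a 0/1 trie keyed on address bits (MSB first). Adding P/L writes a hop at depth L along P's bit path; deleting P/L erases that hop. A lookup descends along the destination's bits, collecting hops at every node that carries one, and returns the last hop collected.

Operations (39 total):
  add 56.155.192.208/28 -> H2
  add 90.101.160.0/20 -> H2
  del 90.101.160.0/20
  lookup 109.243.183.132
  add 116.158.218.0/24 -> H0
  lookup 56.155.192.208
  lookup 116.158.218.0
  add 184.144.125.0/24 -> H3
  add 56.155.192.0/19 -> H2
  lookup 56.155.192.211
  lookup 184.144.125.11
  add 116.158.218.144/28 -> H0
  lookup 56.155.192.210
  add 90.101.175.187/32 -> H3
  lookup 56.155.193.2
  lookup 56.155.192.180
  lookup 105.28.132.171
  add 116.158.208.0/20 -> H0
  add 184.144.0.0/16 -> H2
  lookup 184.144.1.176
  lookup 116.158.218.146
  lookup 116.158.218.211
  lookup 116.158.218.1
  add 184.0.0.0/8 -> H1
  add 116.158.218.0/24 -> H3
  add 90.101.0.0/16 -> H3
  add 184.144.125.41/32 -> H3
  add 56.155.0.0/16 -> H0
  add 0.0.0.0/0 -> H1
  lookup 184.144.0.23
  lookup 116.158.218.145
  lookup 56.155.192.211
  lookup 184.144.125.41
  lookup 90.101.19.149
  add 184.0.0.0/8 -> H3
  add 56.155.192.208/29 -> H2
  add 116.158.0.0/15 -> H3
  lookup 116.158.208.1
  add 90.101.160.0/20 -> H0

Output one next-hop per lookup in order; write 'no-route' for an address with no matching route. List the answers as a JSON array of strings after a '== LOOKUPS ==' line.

Trace:
  add 56.155.192.208/28 -> H2 at depth 28
  add 90.101.160.0/20 -> H2 at depth 20
  del 90.101.160.0/20 (clear depth 20)
  lookup 109.243.183.132: bits 01 walk d0:-→d1:-→d2:- -> no-route
  add 116.158.218.0/24 -> H0 at depth 24
  lookup 56.155.192.208: bits 0011100010011011110000001101 walk d0:-→d1:-→d2:-→d3:-→d4:-→d5:-→d6:-→d7:-→d8:-→d9:-→d10:-→d11:-→d12:-→d13:-→d14:-→d15:-→d16:-→d17:-→d18:-→d19:-→d20:-→d21:-→d22:-→d23:-→d24:-→d25:-→d26:-→d27:-→d28:H2 -> H2
  lookup 116.158.218.0: bits 011101001001111011011010 walk d0:-→d1:-→d2:-→d3:-→d4:-→d5:-→d6:-→d7:-→d8:-→d9:-→d10:-→d11:-→d12:-→d13:-→d14:-→d15:-→d16:-→d17:-→d18:-→d19:-→d20:-→d21:-→d22:-→d23:-→d24:H0 -> H0
  add 184.144.125.0/24 -> H3 at depth 24
  add 56.155.192.0/19 -> H2 at depth 19
  lookup 56.155.192.211: bits 0011100010011011110000001101 walk d0:-→d1:-→d2:-→d3:-→d4:-→d5:-→d6:-→d7:-→d8:-→d9:-→d10:-→d11:-→d12:-→d13:-→d14:-→d15:-→d16:-→d17:-→d18:-→d19:H2→d20:-→d21:-→d22:-→d23:-→d24:-→d25:-→d26:-→d27:-→d28:H2 -> H2
  lookup 184.144.125.11: bits 101110001001000001111101 walk d0:-→d1:-→d2:-→d3:-→d4:-→d5:-→d6:-→d7:-→d8:-→d9:-→d10:-→d11:-→d12:-→d13:-→d14:-→d15:-→d16:-→d17:-→d18:-→d19:-→d20:-→d21:-→d22:-→d23:-→d24:H3 -> H3
  add 116.158.218.144/28 -> H0 at depth 28
  lookup 56.155.192.210: bits 0011100010011011110000001101 walk d0:-→d1:-→d2:-→d3:-→d4:-→d5:-→d6:-→d7:-→d8:-→d9:-→d10:-→d11:-→d12:-→d13:-→d14:-→d15:-→d16:-→d17:-→d18:-→d19:H2→d20:-→d21:-→d22:-→d23:-→d24:-→d25:-→d26:-→d27:-→d28:H2 -> H2
  add 90.101.175.187/32 -> H3 at depth 32
  lookup 56.155.193.2: bits 00111000100110111100000 walk d0:-→d1:-→d2:-→d3:-→d4:-→d5:-→d6:-→d7:-→d8:-→d9:-→d10:-→d11:-→d12:-→d13:-→d14:-→d15:-→d16:-→d17:-→d18:-→d19:H2→d20:-→d21:-→d22:-→d23:- -> H2
  lookup 56.155.192.180: bits 0011100010011011110000001 walk d0:-→d1:-→d2:-→d3:-→d4:-→d5:-→d6:-→d7:-→d8:-→d9:-→d10:-→d11:-→d12:-→d13:-→d14:-→d15:-→d16:-→d17:-→d18:-→d19:H2→d20:-→d21:-→d22:-→d23:-→d24:-→d25:- -> H2
  lookup 105.28.132.171: bits 011 walk d0:-→d1:-→d2:-→d3:- -> no-route
  add 116.158.208.0/20 -> H0 at depth 20
  add 184.144.0.0/16 -> H2 at depth 16
  lookup 184.144.1.176: bits 10111000100100000 walk d0:-→d1:-→d2:-→d3:-→d4:-→d5:-→d6:-→d7:-→d8:-→d9:-→d10:-→d11:-→d12:-→d13:-→d14:-→d15:-→d16:H2→d17:- -> H2
  lookup 116.158.218.146: bits 0111010010011110110110101001 walk d0:-→d1:-→d2:-→d3:-→d4:-→d5:-→d6:-→d7:-→d8:-→d9:-→d10:-→d11:-→d12:-→d13:-→d14:-→d15:-→d16:-→d17:-→d18:-→d19:-→d20:H0→d21:-→d22:-→d23:-→d24:H0→d25:-→d26:-→d27:-→d28:H0 -> H0
  lookup 116.158.218.211: bits 0111010010011110110110101 walk d0:-→d1:-→d2:-→d3:-→d4:-→d5:-→d6:-→d7:-→d8:-→d9:-→d10:-→d11:-→d12:-→d13:-→d14:-→d15:-→d16:-→d17:-→d18:-→d19:-→d20:H0→d21:-→d22:-→d23:-→d24:H0→d25:- -> H0
  lookup 116.158.218.1: bits 011101001001111011011010 walk d0:-→d1:-→d2:-→d3:-→d4:-→d5:-→d6:-→d7:-→d8:-→d9:-→d10:-→d11:-→d12:-→d13:-→d14:-→d15:-→d16:-→d17:-→d18:-→d19:-→d20:H0→d21:-→d22:-→d23:-→d24:H0 -> H0
  add 184.0.0.0/8 -> H1 at depth 8
  add 116.158.218.0/24 -> H3 at depth 24
  add 90.101.0.0/16 -> H3 at depth 16
  add 184.144.125.41/32 -> H3 at depth 32
  add 56.155.0.0/16 -> H0 at depth 16
  add 0.0.0.0/0 -> H1 at depth 0
  lookup 184.144.0.23: bits 10111000100100000 walk d0:H1→d1:-→d2:-→d3:-→d4:-→d5:-→d6:-→d7:-→d8:H1→d9:-→d10:-→d11:-→d12:-→d13:-→d14:-→d15:-→d16:H2→d17:- -> H2
  lookup 116.158.218.145: bits 0111010010011110110110101001 walk d0:H1→d1:-→d2:-→d3:-→d4:-→d5:-→d6:-→d7:-→d8:-→d9:-→d10:-→d11:-→d12:-→d13:-→d14:-→d15:-→d16:-→d17:-→d18:-→d19:-→d20:H0→d21:-→d22:-→d23:-→d24:H3→d25:-→d26:-→d27:-→d28:H0 -> H0
  lookup 56.155.192.211: bits 0011100010011011110000001101 walk d0:H1→d1:-→d2:-→d3:-→d4:-→d5:-→d6:-→d7:-→d8:-→d9:-→d10:-→d11:-→d12:-→d13:-→d14:-→d15:-→d16:H0→d17:-→d18:-→d19:H2→d20:-→d21:-→d22:-→d23:-→d24:-→d25:-→d26:-→d27:-→d28:H2 -> H2
  lookup 184.144.125.41: bits 10111000100100000111110100101001 walk d0:H1→d1:-→d2:-→d3:-→d4:-→d5:-→d6:-→d7:-→d8:H1→d9:-→d10:-→d11:-→d12:-→d13:-→d14:-→d15:-→d16:H2→d17:-→d18:-→d19:-→d20:-→d21:-→d22:-→d23:-→d24:H3→d25:-→d26:-→d27:-→d28:-→d29:-→d30:-→d31:-→d32:H3 -> H3
  lookup 90.101.19.149: bits 0101101001100101 walk d0:H1→d1:-→d2:-→d3:-→d4:-→d5:-→d6:-→d7:-→d8:-→d9:-→d10:-→d11:-→d12:-→d13:-→d14:-→d15:-→d16:H3 -> H3
  add 184.0.0.0/8 -> H3 at depth 8
  add 56.155.192.208/29 -> H2 at depth 29
  add 116.158.0.0/15 -> H3 at depth 15
  lookup 116.158.208.1: bits 01110100100111101101 walk d0:H1→d1:-→d2:-→d3:-→d4:-→d5:-→d6:-→d7:-→d8:-→d9:-→d10:-→d11:-→d12:-→d13:-→d14:-→d15:H3→d16:-→d17:-→d18:-→d19:-→d20:H0 -> H0
  add 90.101.160.0/20 -> H0 at depth 20

== LOOKUPS ==
["no-route","H2","H0","H2","H3","H2","H2","H2","no-route","H2","H0","H0","H0","H2","H0","H2","H3","H3","H0"]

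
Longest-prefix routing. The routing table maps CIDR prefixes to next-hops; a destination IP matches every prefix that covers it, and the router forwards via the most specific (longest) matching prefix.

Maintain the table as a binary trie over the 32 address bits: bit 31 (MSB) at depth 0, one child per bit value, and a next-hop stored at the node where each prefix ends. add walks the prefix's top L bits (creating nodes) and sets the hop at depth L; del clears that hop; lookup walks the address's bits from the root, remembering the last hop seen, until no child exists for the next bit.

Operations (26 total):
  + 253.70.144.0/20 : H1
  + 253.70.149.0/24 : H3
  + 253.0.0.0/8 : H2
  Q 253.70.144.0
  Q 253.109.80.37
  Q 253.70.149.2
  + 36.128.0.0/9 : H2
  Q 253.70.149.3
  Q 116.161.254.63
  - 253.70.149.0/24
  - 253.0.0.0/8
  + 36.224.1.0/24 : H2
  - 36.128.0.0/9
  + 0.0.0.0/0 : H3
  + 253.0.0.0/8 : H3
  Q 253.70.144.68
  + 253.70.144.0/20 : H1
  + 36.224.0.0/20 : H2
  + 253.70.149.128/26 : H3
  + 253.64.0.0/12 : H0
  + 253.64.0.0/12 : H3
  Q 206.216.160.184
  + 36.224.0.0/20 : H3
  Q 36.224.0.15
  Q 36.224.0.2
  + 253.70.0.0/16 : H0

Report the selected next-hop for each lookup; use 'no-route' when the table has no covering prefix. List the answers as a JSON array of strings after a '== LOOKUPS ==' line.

Trace:
  + 253.70.144.0/20 (H1) depth=20
  + 253.70.149.0/24 (H3) depth=24
  + 253.0.0.0/8 (H2) depth=8
  ? 253.70.144.0  path d0:-→d1:-→d2:-→d3:-→d4:-→d5:-→d6:-→d7:-→d8:H2→d9:-→d10:-→d11:-→d12:-→d13:-→d14:-→d15:-→d16:-→d17:-→d18:-→d19:-→d20:H1→d21:-  best=H1
  ? 253.109.80.37  path d0:-→d1:-→d2:-→d3:-→d4:-→d5:-→d6:-→d7:-→d8:H2→d9:-→d10:-  best=H2
  ? 253.70.149.2  path d0:-→d1:-→d2:-→d3:-→d4:-→d5:-→d6:-→d7:-→d8:H2→d9:-→d10:-→d11:-→d12:-→d13:-→d14:-→d15:-→d16:-→d17:-→d18:-→d19:-→d20:H1→d21:-→d22:-→d23:-→d24:H3  best=H3
  + 36.128.0.0/9 (H2) depth=9
  ? 253.70.149.3  path d0:-→d1:-→d2:-→d3:-→d4:-→d5:-→d6:-→d7:-→d8:H2→d9:-→d10:-→d11:-→d12:-→d13:-→d14:-→d15:-→d16:-→d17:-→d18:-→d19:-→d20:H1→d21:-→d22:-→d23:-→d24:H3  best=H3
  ? 116.161.254.63  path d0:-→d1:-  best=no-route
  del 253.70.149.0/24 (clear depth 24)
  del 253.0.0.0/8 (clear depth 8)
  + 36.224.1.0/24 (H2) depth=24
  del 36.128.0.0/9 (clear depth 9)
  + 0.0.0.0/0 (H3) depth=0
  + 253.0.0.0/8 (H3) depth=8
  ? 253.70.144.68  path d0:H3→d1:-→d2:-→d3:-→d4:-→d5:-→d6:-→d7:-→d8:H3→d9:-→d10:-→d11:-→d12:-→d13:-→d14:-→d15:-→d16:-→d17:-→d18:-→d19:-→d20:H1→d21:-  best=H1
  + 253.70.144.0/20 (H1) depth=20
  + 36.224.0.0/20 (H2) depth=20
  + 253.70.149.128/26 (H3) depth=26
  + 253.64.0.0/12 (H0) depth=12
  + 253.64.0.0/12 (H3) depth=12
  ? 206.216.160.184  path d0:H3→d1:-→d2:-  best=H3
  + 36.224.0.0/20 (H3) depth=20
  ? 36.224.0.15  path d0:H3→d1:-→d2:-→d3:-→d4:-→d5:-→d6:-→d7:-→d8:-→d9:-→d10:-→d11:-→d12:-→d13:-→d14:-→d15:-→d16:-→d17:-→d18:-→d19:-→d20:H3→d21:-→d22:-→d23:-  best=H3
  ? 36.224.0.2  path d0:H3→d1:-→d2:-→d3:-→d4:-→d5:-→d6:-→d7:-→d8:-→d9:-→d10:-→d11:-→d12:-→d13:-→d14:-→d15:-→d16:-→d17:-→d18:-→d19:-→d20:H3→d21:-→d22:-→d23:-  best=H3
  + 253.70.0.0/16 (H0) depth=16

== LOOKUPS ==
["H1","H2","H3","H3","no-route","H1","H3","H3","H3"]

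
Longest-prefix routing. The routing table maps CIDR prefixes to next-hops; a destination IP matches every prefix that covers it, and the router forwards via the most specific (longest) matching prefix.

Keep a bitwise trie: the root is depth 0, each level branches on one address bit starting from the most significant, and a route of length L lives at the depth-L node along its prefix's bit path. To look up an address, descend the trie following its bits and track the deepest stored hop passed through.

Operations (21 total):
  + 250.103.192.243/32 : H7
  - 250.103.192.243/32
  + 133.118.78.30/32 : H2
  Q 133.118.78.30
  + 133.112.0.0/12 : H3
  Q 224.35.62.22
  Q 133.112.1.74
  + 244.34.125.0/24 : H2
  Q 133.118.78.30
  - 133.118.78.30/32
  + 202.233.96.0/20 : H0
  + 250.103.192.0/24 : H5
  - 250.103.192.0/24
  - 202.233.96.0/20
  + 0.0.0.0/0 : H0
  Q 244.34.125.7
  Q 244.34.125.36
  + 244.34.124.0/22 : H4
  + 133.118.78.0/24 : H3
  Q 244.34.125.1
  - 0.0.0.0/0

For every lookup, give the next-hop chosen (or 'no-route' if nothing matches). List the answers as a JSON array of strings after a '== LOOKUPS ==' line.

Trace:
  + 250.103.192.243/32 (H7) depth=32
  del 250.103.192.243/32 (clear depth 32)
  + 133.118.78.30/32 (H2) depth=32
  ? 133.118.78.30  path d0:-→d1:-→d2:-→d3:-→d4:-→d5:-→d6:-→d7:-→d8:-→d9:-→d10:-→d11:-→d12:-→d13:-→d14:-→d15:-→d16:-→d17:-→d18:-→d19:-→d20:-→d21:-→d22:-→d23:-→d24:-→d25:-→d26:-→d27:-→d28:-→d29:-→d30:-→d31:-→d32:H2  best=H2
  + 133.112.0.0/12 (H3) depth=12
  ? 224.35.62.22  path d0:-→d1:-→d2:-→d3:-  best=no-route
  ? 133.112.1.74  path d0:-→d1:-→d2:-→d3:-→d4:-→d5:-→d6:-→d7:-→d8:-→d9:-→d10:-→d11:-→d12:H3→d13:-  best=H3
  + 244.34.125.0/24 (H2) depth=24
  ? 133.118.78.30  path d0:-→d1:-→d2:-→d3:-→d4:-→d5:-→d6:-→d7:-→d8:-→d9:-→d10:-→d11:-→d12:H3→d13:-→d14:-→d15:-→d16:-→d17:-→d18:-→d19:-→d20:-→d21:-→d22:-→d23:-→d24:-→d25:-→d26:-→d27:-→d28:-→d29:-→d30:-→d31:-→d32:H2  best=H2
  del 133.118.78.30/32 (clear depth 32)
  + 202.233.96.0/20 (H0) depth=20
  + 250.103.192.0/24 (H5) depth=24
  del 250.103.192.0/24 (clear depth 24)
  del 202.233.96.0/20 (clear depth 20)
  + 0.0.0.0/0 (H0) depth=0
  ? 244.34.125.7  path d0:H0→d1:-→d2:-→d3:-→d4:-→d5:-→d6:-→d7:-→d8:-→d9:-→d10:-→d11:-→d12:-→d13:-→d14:-→d15:-→d16:-→d17:-→d18:-→d19:-→d20:-→d21:-→d22:-→d23:-→d24:H2  best=H2
  ? 244.34.125.36  path d0:H0→d1:-→d2:-→d3:-→d4:-→d5:-→d6:-→d7:-→d8:-→d9:-→d10:-→d11:-→d12:-→d13:-→d14:-→d15:-→d16:-→d17:-→d18:-→d19:-→d20:-→d21:-→d22:-→d23:-→d24:H2  best=H2
  + 244.34.124.0/22 (H4) depth=22
  + 133.118.78.0/24 (H3) depth=24
  ? 244.34.125.1  path d0:H0→d1:-→d2:-→d3:-→d4:-→d5:-→d6:-→d7:-→d8:-→d9:-→d10:-→d11:-→d12:-→d13:-→d14:-→d15:-→d16:-→d17:-→d18:-→d19:-→d20:-→d21:-→d22:H4→d23:-→d24:H2  best=H2
  del 0.0.0.0/0 (clear depth 0)

== LOOKUPS ==
["H2","no-route","H3","H2","H2","H2","H2"]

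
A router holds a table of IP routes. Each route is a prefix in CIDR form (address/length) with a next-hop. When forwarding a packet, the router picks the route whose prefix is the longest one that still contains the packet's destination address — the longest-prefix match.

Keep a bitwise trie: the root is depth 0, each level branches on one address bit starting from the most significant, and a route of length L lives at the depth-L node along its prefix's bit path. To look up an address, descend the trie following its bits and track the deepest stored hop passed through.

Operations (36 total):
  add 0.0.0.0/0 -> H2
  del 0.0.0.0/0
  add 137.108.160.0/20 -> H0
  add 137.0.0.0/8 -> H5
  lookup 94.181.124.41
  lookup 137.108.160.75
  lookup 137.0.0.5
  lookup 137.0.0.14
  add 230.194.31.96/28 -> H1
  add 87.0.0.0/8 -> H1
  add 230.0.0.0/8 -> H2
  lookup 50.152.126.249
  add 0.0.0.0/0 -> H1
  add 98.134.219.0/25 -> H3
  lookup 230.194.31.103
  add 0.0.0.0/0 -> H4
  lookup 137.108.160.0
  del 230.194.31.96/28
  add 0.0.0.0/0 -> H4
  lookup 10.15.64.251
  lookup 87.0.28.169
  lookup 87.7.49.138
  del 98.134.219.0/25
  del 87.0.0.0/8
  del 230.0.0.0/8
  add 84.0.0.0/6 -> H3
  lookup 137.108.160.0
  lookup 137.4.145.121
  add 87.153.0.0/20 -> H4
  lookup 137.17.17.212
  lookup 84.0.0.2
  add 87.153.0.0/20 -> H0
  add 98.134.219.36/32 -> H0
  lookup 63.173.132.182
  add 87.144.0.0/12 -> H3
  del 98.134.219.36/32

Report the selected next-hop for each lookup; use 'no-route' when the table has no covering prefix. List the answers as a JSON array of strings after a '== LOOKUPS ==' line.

Process each operation:
  add 0.0.0.0/0 -> H2 at depth 0
  del 0.0.0.0/0 (clear depth 0)
  add 137.108.160.0/20 -> H0 at depth 20
  add 137.0.0.0/8 -> H5 at depth 8
  lookup 94.181.124.41: bits ε walk d0:- -> no-route
  lookup 137.108.160.75: bits 10001001011011001010 walk d0:-→d1:-→d2:-→d3:-→d4:-→d5:-→d6:-→d7:-→d8:H5→d9:-→d10:-→d11:-→d12:-→d13:-→d14:-→d15:-→d16:-→d17:-→d18:-→d19:-→d20:H0 -> H0
  lookup 137.0.0.5: bits 100010010 walk d0:-→d1:-→d2:-→d3:-→d4:-→d5:-→d6:-→d7:-→d8:H5→d9:- -> H5
  lookup 137.0.0.14: bits 100010010 walk d0:-→d1:-→d2:-→d3:-→d4:-→d5:-→d6:-→d7:-→d8:H5→d9:- -> H5
  add 230.194.31.96/28 -> H1 at depth 28
  add 87.0.0.0/8 -> H1 at depth 8
  add 230.0.0.0/8 -> H2 at depth 8
  lookup 50.152.126.249: bits 0 walk d0:-→d1:- -> no-route
  add 0.0.0.0/0 -> H1 at depth 0
  add 98.134.219.0/25 -> H3 at depth 25
  lookup 230.194.31.103: bits 1110011011000010000111110110 walk d0:H1→d1:-→d2:-→d3:-→d4:-→d5:-→d6:-→d7:-→d8:H2→d9:-→d10:-→d11:-→d12:-→d13:-→d14:-→d15:-→d16:-→d17:-→d18:-→d19:-→d20:-→d21:-→d22:-→d23:-→d24:-→d25:-→d26:-→d27:-→d28:H1 -> H1
  add 0.0.0.0/0 -> H4 at depth 0
  lookup 137.108.160.0: bits 10001001011011001010 walk d0:H4→d1:-→d2:-→d3:-→d4:-→d5:-→d6:-→d7:-→d8:H5→d9:-→d10:-→d11:-→d12:-→d13:-→d14:-→d15:-→d16:-→d17:-→d18:-→d19:-→d20:H0 -> H0
  del 230.194.31.96/28 (clear depth 28)
  add 0.0.0.0/0 -> H4 at depth 0
  lookup 10.15.64.251: bits 0 walk d0:H4→d1:- -> H4
  lookup 87.0.28.169: bits 01010111 walk d0:H4→d1:-→d2:-→d3:-→d4:-→d5:-→d6:-→d7:-→d8:H1 -> H1
  lookup 87.7.49.138: bits 01010111 walk d0:H4→d1:-→d2:-→d3:-→d4:-→d5:-→d6:-→d7:-→d8:H1 -> H1
  del 98.134.219.0/25 (clear depth 25)
  del 87.0.0.0/8 (clear depth 8)
  del 230.0.0.0/8 (clear depth 8)
  add 84.0.0.0/6 -> H3 at depth 6
  lookup 137.108.160.0: bits 10001001011011001010 walk d0:H4→d1:-→d2:-→d3:-→d4:-→d5:-→d6:-→d7:-→d8:H5→d9:-→d10:-→d11:-→d12:-→d13:-→d14:-→d15:-→d16:-→d17:-→d18:-→d19:-→d20:H0 -> H0
  lookup 137.4.145.121: bits 100010010 walk d0:H4→d1:-→d2:-→d3:-→d4:-→d5:-→d6:-→d7:-→d8:H5→d9:- -> H5
  add 87.153.0.0/20 -> H4 at depth 20
  lookup 137.17.17.212: bits 100010010 walk d0:H4→d1:-→d2:-→d3:-→d4:-→d5:-→d6:-→d7:-→d8:H5→d9:- -> H5
  lookup 84.0.0.2: bits 010101 walk d0:H4→d1:-→d2:-→d3:-→d4:-→d5:-→d6:H3 -> H3
  add 87.153.0.0/20 -> H0 at depth 20
  add 98.134.219.36/32 -> H0 at depth 32
  lookup 63.173.132.182: bits 0 walk d0:H4→d1:- -> H4
  add 87.144.0.0/12 -> H3 at depth 12
  del 98.134.219.36/32 (clear depth 32)

== LOOKUPS ==
["no-route","H0","H5","H5","no-route","H1","H0","H4","H1","H1","H0","H5","H5","H3","H4"]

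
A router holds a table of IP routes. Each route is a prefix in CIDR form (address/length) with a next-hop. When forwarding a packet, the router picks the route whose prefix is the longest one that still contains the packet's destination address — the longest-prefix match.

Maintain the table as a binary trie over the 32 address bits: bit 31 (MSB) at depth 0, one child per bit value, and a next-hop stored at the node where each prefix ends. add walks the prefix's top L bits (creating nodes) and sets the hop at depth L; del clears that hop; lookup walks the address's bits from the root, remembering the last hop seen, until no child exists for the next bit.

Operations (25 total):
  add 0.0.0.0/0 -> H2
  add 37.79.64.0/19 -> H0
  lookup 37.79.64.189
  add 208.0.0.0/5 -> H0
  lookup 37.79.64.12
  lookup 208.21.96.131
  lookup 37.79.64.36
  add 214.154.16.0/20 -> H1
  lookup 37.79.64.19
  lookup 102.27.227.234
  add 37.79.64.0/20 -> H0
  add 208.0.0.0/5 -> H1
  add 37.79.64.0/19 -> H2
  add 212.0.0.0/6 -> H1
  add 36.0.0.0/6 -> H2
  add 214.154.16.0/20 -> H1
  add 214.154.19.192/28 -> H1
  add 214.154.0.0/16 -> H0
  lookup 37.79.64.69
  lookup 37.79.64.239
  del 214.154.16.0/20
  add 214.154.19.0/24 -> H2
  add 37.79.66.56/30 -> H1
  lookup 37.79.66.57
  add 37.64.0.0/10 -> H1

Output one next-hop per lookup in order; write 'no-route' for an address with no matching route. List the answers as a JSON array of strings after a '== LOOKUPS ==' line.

Process each operation:
  add 0.0.0.0/0 -> H2 at depth 0
  add 37.79.64.0/19 -> H0 at depth 19
  lookup 37.79.64.189: bits 0010010101001111010 walk d0:H2→d1:-→d2:-→d3:-→d4:-→d5:-→d6:-→d7:-→d8:-→d9:-→d10:-→d11:-→d12:-→d13:-→d14:-→d15:-→d16:-→d17:-→d18:-→d19:H0 -> H0
  add 208.0.0.0/5 -> H0 at depth 5
  lookup 37.79.64.12: bits 0010010101001111010 walk d0:H2→d1:-→d2:-→d3:-→d4:-→d5:-→d6:-→d7:-→d8:-→d9:-→d10:-→d11:-→d12:-→d13:-→d14:-→d15:-→d16:-→d17:-→d18:-→d19:H0 -> H0
  lookup 208.21.96.131: bits 11010 walk d0:H2→d1:-→d2:-→d3:-→d4:-→d5:H0 -> H0
  lookup 37.79.64.36: bits 0010010101001111010 walk d0:H2→d1:-→d2:-→d3:-→d4:-→d5:-→d6:-→d7:-→d8:-→d9:-→d10:-→d11:-→d12:-→d13:-→d14:-→d15:-→d16:-→d17:-→d18:-→d19:H0 -> H0
  add 214.154.16.0/20 -> H1 at depth 20
  lookup 37.79.64.19: bits 0010010101001111010 walk d0:H2→d1:-→d2:-→d3:-→d4:-→d5:-→d6:-→d7:-→d8:-→d9:-→d10:-→d11:-→d12:-→d13:-→d14:-→d15:-→d16:-→d17:-→d18:-→d19:H0 -> H0
  lookup 102.27.227.234: bits 0 walk d0:H2→d1:- -> H2
  add 37.79.64.0/20 -> H0 at depth 20
  add 208.0.0.0/5 -> H1 at depth 5
  add 37.79.64.0/19 -> H2 at depth 19
  add 212.0.0.0/6 -> H1 at depth 6
  add 36.0.0.0/6 -> H2 at depth 6
  add 214.154.16.0/20 -> H1 at depth 20
  add 214.154.19.192/28 -> H1 at depth 28
  add 214.154.0.0/16 -> H0 at depth 16
  lookup 37.79.64.69: bits 00100101010011110100 walk d0:H2→d1:-→d2:-→d3:-→d4:-→d5:-→d6:H2→d7:-→d8:-→d9:-→d10:-→d11:-→d12:-→d13:-→d14:-→d15:-→d16:-→d17:-→d18:-→d19:H2→d20:H0 -> H0
  lookup 37.79.64.239: bits 00100101010011110100 walk d0:H2→d1:-→d2:-→d3:-→d4:-→d5:-→d6:H2→d7:-→d8:-→d9:-→d10:-→d11:-→d12:-→d13:-→d14:-→d15:-→d16:-→d17:-→d18:-→d19:H2→d20:H0 -> H0
  del 214.154.16.0/20 (clear depth 20)
  add 214.154.19.0/24 -> H2 at depth 24
  add 37.79.66.56/30 -> H1 at depth 30
  lookup 37.79.66.57: bits 001001010100111101000010001110 walk d0:H2→d1:-→d2:-→d3:-→d4:-→d5:-→d6:H2→d7:-→d8:-→d9:-→d10:-→d11:-→d12:-→d13:-→d14:-→d15:-→d16:-→d17:-→d18:-→d19:H2→d20:H0→d21:-→d22:-→d23:-→d24:-→d25:-→d26:-→d27:-→d28:-→d29:-→d30:H1 -> H1
  add 37.64.0.0/10 -> H1 at depth 10

== LOOKUPS ==
["H0","H0","H0","H0","H0","H2","H0","H0","H1"]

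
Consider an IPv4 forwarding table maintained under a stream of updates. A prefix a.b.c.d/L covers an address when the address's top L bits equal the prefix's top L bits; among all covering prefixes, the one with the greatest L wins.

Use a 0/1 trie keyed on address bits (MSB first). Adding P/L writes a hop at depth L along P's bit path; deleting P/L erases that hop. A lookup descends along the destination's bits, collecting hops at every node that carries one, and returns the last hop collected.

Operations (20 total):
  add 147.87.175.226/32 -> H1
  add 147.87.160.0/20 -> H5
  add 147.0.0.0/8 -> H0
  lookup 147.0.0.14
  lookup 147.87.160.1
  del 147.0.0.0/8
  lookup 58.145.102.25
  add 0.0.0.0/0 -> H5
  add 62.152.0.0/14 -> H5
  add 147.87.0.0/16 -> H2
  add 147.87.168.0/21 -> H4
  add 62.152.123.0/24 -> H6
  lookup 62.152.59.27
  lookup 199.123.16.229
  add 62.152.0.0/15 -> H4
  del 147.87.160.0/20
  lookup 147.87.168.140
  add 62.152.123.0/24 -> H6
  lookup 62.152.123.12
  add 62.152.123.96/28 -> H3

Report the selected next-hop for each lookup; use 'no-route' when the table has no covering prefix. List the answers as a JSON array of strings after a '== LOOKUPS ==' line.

Trace:
  add 147.87.175.226/32 -> H1 at depth 32
  add 147.87.160.0/20 -> H5 at depth 20
  add 147.0.0.0/8 -> H0 at depth 8
  Q 147.0.0.14: descend 100100110 ; hops seen [H0] ; pick H0
  Q 147.87.160.1: descend 10010011010101111010 ; hops seen [H0,H5] ; pick H5
  - 147.0.0.0/8 clear@8
  Q 58.145.102.25: descend ε ; hops seen [∅] ; pick no-route
  add 0.0.0.0/0 -> H5 at depth 0
  add 62.152.0.0/14 -> H5 at depth 14
  add 147.87.0.0/16 -> H2 at depth 16
  add 147.87.168.0/21 -> H4 at depth 21
  add 62.152.123.0/24 -> H6 at depth 24
  Q 62.152.59.27: descend 00111110100110000 ; hops seen [H5,H5] ; pick H5
  Q 199.123.16.229: descend 1 ; hops seen [H5] ; pick H5
  add 62.152.0.0/15 -> H4 at depth 15
  - 147.87.160.0/20 clear@20
  Q 147.87.168.140: descend 100100110101011110101 ; hops seen [H5,H2,H4] ; pick H4
  add 62.152.123.0/24 -> H6 at depth 24
  Q 62.152.123.12: descend 001111101001100001111011 ; hops seen [H5,H5,H4,H6] ; pick H6
  add 62.152.123.96/28 -> H3 at depth 28

== LOOKUPS ==
["H0","H5","no-route","H5","H5","H4","H6"]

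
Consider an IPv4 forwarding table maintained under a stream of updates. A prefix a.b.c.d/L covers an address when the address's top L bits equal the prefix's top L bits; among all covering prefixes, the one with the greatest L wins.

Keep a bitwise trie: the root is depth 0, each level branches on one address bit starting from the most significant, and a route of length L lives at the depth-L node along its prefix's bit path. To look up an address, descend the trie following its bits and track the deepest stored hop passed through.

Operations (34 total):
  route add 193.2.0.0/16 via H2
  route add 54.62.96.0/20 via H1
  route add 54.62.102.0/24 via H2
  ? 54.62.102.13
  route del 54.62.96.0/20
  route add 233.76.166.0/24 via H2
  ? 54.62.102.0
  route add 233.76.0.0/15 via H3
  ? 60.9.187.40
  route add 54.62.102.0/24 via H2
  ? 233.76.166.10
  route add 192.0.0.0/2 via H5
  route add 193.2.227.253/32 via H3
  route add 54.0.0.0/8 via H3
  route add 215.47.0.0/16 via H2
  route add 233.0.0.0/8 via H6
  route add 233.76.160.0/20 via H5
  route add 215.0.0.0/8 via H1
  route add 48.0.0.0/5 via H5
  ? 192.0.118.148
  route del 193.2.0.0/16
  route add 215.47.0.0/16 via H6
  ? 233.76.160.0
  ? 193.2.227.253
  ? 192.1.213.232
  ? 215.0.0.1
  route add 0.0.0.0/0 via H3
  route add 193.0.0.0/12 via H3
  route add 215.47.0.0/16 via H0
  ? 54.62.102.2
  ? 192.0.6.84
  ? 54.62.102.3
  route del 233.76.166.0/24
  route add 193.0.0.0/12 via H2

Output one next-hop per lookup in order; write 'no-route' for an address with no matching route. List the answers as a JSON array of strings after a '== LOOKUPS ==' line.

Trace:
  + 193.2.0.0/16 (H2) depth=16
  + 54.62.96.0/20 (H1) depth=20
  + 54.62.102.0/24 (H2) depth=24
  ? 54.62.102.13  path d0:-→d1:-→d2:-→d3:-→d4:-→d5:-→d6:-→d7:-→d8:-→d9:-→d10:-→d11:-→d12:-→d13:-→d14:-→d15:-→d16:-→d17:-→d18:-→d19:-→d20:H1→d21:-→d22:-→d23:-→d24:H2  best=H2
  - 54.62.96.0/20 clear@20
  + 233.76.166.0/24 (H2) depth=24
  ? 54.62.102.0  path d0:-→d1:-→d2:-→d3:-→d4:-→d5:-→d6:-→d7:-→d8:-→d9:-→d10:-→d11:-→d12:-→d13:-→d14:-→d15:-→d16:-→d17:-→d18:-→d19:-→d20:-→d21:-→d22:-→d23:-→d24:H2  best=H2
  + 233.76.0.0/15 (H3) depth=15
  ? 60.9.187.40  path d0:-→d1:-→d2:-→d3:-→d4:-  best=no-route
  + 54.62.102.0/24 (H2) depth=24
  ? 233.76.166.10  path d0:-→d1:-→d2:-→d3:-→d4:-→d5:-→d6:-→d7:-→d8:-→d9:-→d10:-→d11:-→d12:-→d13:-→d14:-→d15:H3→d16:-→d17:-→d18:-→d19:-→d20:-→d21:-→d22:-→d23:-→d24:H2  best=H2
  + 192.0.0.0/2 (H5) depth=2
  + 193.2.227.253/32 (H3) depth=32
  + 54.0.0.0/8 (H3) depth=8
  + 215.47.0.0/16 (H2) depth=16
  + 233.0.0.0/8 (H6) depth=8
  + 233.76.160.0/20 (H5) depth=20
  + 215.0.0.0/8 (H1) depth=8
  + 48.0.0.0/5 (H5) depth=5
  ? 192.0.118.148  path d0:-→d1:-→d2:H5→d3:-→d4:-→d5:-→d6:-→d7:-  best=H5
  - 193.2.0.0/16 clear@16
  + 215.47.0.0/16 (H6) depth=16
  ? 233.76.160.0  path d0:-→d1:-→d2:H5→d3:-→d4:-→d5:-→d6:-→d7:-→d8:H6→d9:-→d10:-→d11:-→d12:-→d13:-→d14:-→d15:H3→d16:-→d17:-→d18:-→d19:-→d20:H5→d21:-  best=H5
  ? 193.2.227.253  path d0:-→d1:-→d2:H5→d3:-→d4:-→d5:-→d6:-→d7:-→d8:-→d9:-→d10:-→d11:-→d12:-→d13:-→d14:-→d15:-→d16:-→d17:-→d18:-→d19:-→d20:-→d21:-→d22:-→d23:-→d24:-→d25:-→d26:-→d27:-→d28:-→d29:-→d30:-→d31:-→d32:H3  best=H3
  ? 192.1.213.232  path d0:-→d1:-→d2:H5→d3:-→d4:-→d5:-→d6:-→d7:-  best=H5
  ? 215.0.0.1  path d0:-→d1:-→d2:H5→d3:-→d4:-→d5:-→d6:-→d7:-→d8:H1→d9:-→d10:-  best=H1
  + 0.0.0.0/0 (H3) depth=0
  + 193.0.0.0/12 (H3) depth=12
  + 215.47.0.0/16 (H0) depth=16
  ? 54.62.102.2  path d0:H3→d1:-→d2:-→d3:-→d4:-→d5:H5→d6:-→d7:-→d8:H3→d9:-→d10:-→d11:-→d12:-→d13:-→d14:-→d15:-→d16:-→d17:-→d18:-→d19:-→d20:-→d21:-→d22:-→d23:-→d24:H2  best=H2
  ? 192.0.6.84  path d0:H3→d1:-→d2:H5→d3:-→d4:-→d5:-→d6:-→d7:-  best=H5
  ? 54.62.102.3  path d0:H3→d1:-→d2:-→d3:-→d4:-→d5:H5→d6:-→d7:-→d8:H3→d9:-→d10:-→d11:-→d12:-→d13:-→d14:-→d15:-→d16:-→d17:-→d18:-→d19:-→d20:-→d21:-→d22:-→d23:-→d24:H2  best=H2
  - 233.76.166.0/24 clear@24
  + 193.0.0.0/12 (H2) depth=12

== LOOKUPS ==
["H2","H2","no-route","H2","H5","H5","H3","H5","H1","H2","H5","H2"]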